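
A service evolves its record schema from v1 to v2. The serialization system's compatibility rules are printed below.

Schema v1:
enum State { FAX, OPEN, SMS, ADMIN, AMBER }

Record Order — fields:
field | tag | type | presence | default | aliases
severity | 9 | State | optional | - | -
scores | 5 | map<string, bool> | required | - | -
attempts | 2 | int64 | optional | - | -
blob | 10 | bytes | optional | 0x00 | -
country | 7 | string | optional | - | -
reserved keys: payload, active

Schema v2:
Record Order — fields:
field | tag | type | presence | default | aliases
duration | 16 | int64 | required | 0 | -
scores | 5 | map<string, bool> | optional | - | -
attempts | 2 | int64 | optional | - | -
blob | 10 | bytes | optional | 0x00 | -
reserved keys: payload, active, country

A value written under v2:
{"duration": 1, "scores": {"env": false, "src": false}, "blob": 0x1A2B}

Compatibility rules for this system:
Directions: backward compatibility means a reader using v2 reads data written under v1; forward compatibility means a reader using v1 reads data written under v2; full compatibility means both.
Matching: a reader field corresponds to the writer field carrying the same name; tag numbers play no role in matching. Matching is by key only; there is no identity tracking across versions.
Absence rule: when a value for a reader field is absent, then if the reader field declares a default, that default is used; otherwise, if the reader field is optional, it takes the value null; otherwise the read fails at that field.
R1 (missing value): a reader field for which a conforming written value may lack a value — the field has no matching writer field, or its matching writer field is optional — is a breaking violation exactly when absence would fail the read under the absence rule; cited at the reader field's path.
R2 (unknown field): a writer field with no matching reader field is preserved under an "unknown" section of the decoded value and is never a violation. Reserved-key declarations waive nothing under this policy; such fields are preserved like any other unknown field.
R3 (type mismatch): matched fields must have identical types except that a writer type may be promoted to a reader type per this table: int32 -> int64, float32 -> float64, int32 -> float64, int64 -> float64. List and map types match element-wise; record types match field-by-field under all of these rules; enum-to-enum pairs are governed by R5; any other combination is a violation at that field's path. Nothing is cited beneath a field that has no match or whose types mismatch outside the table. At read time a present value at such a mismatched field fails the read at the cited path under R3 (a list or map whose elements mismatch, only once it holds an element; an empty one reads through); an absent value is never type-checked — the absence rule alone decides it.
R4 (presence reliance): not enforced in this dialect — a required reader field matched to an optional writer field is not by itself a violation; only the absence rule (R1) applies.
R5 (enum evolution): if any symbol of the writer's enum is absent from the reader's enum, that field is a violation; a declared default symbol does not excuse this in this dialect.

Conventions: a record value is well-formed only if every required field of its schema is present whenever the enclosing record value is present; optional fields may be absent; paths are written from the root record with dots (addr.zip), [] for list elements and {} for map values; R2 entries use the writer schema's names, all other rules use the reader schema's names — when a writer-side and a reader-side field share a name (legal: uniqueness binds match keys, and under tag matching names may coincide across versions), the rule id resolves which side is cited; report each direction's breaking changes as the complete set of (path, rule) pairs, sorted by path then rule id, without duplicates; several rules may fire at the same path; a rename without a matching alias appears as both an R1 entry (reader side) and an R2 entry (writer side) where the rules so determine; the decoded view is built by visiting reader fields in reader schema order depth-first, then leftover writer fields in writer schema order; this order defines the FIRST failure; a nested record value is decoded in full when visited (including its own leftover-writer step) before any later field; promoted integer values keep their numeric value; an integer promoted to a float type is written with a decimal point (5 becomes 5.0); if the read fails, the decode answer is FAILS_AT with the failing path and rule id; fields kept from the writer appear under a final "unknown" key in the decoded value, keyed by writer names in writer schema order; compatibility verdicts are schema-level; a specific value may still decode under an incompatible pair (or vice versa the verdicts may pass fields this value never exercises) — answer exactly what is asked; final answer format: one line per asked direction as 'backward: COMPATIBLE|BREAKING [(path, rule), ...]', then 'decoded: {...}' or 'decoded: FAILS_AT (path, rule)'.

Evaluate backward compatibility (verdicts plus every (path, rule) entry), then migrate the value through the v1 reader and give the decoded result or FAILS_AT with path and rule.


arrows below run writer -> reader for Order
backward analysis of Order with v2 as reader and v1 as writer:
  duration: no writer match
  scores: map<string, bool> -> map<string, bool>, writer required; from scores
  attempts: int64 -> int64, writer optional; from attempts
  blob: bytes -> bytes, writer optional; from blob
  severity (writer side), unknown to reader
  country (writer side), unknown to reader
  => backward verdict for Order: COMPATIBLE, no violations
decode (reader v1):
  severity := null (not supplied -> null)
  scores := {"env": false, "src": false}
  attempts := null (not supplied -> null)
  blob := 0x1A2B
  country := null (not supplied -> null)
  writer duration: kept under "unknown"
  => decoded: {"severity": null, "scores": {"env": false, "src": false}, "attempts": null, "blob": 0x1A2B, "country": null, "unknown": {"duration": 1}}
the other Order changes do not affect what is asked:
  removed field severity from record Order -> inert for the asked Order verdict: nothing fires
  removed field country from record Order (its key "country" joins the reserved list) -> inert for the asked Order verdict: nothing fires
  field scores in record Order: required changed to optional -> fires only in the forward direction of Order, which is not asked here

backward: COMPATIBLE []; decoded: {"severity": null, "scores": {"env": false, "src": false}, "attempts": null, "blob": 0x1A2B, "country": null, "unknown": {"duration": 1}}


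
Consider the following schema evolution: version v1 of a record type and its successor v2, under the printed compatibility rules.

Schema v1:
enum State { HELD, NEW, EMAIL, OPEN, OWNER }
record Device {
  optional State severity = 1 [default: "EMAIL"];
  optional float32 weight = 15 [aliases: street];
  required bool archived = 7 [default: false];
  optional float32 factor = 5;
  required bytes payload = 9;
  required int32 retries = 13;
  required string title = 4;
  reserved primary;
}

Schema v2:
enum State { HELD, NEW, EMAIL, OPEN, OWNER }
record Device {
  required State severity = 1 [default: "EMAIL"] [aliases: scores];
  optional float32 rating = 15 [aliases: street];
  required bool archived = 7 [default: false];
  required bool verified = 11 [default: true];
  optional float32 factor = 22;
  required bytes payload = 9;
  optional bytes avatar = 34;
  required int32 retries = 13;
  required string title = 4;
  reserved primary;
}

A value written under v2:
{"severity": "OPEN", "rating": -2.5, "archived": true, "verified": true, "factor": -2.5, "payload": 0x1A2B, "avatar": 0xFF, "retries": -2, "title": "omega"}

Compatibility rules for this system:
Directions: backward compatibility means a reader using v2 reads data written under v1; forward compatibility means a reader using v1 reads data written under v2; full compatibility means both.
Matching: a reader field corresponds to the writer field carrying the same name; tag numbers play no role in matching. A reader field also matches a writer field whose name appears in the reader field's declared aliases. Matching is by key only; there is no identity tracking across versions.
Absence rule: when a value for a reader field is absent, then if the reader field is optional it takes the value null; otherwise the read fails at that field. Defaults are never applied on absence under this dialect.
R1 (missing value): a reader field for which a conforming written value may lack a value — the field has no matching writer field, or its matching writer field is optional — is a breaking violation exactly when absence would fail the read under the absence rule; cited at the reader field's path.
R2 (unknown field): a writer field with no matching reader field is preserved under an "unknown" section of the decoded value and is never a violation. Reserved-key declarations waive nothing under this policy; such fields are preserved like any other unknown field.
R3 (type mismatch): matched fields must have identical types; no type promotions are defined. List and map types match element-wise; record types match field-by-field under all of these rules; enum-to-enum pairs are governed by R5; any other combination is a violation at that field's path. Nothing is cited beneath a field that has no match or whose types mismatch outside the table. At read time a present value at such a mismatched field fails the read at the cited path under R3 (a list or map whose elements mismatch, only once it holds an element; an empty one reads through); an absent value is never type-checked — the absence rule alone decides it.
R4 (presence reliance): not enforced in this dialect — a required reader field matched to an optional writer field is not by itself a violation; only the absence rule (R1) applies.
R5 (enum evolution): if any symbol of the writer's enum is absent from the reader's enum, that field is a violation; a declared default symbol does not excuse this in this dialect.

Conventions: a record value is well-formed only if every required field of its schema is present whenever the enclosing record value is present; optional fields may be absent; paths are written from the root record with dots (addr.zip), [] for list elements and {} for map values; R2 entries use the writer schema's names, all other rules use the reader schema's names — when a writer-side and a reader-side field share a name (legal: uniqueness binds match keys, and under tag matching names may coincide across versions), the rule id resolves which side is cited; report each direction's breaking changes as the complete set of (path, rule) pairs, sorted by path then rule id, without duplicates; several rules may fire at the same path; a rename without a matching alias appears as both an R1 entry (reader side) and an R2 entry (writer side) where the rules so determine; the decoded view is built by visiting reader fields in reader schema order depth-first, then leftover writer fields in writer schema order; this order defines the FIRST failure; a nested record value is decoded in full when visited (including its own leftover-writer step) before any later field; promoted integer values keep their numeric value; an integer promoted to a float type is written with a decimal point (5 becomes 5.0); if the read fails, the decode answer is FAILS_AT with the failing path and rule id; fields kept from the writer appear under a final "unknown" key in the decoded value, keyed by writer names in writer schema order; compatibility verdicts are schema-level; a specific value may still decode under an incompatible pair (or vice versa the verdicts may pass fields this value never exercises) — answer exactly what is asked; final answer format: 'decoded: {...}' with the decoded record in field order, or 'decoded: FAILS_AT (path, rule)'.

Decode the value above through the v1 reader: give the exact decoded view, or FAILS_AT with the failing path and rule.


arrows below run writer -> reader for Device
decoding the Device value with the v1 reader:
  severity := "OPEN"
  weight := null (not supplied -> null)
  archived := true
  factor := -2.5
  payload := 0x1A2B
  retries := -2
  title := "omega"
  writer rating: kept under "unknown"
  writer verified: kept under "unknown"
  writer avatar: kept under "unknown"
  => decoded: {"severity": "OPEN", "weight": null, "archived": true, "factor": -2.5, "payload": 0x1A2B, "retries": -2, "title": "omega", "unknown": {"rating": -2.5, "verified": true, "avatar": 0xFF}}
ruling out the remaining Device differences:
  field severity in record Device: optional changed to required -> shifts the Device verdicts, not this decode
  field factor in record Device: tag 5 changed to 22 -> inert under this dialect — no rule fires on Device and the result does not move

decoded: {"severity": "OPEN", "weight": null, "archived": true, "factor": -2.5, "payload": 0x1A2B, "retries": -2, "title": "omega", "unknown": {"rating": -2.5, "verified": true, "avatar": 0xFF}}


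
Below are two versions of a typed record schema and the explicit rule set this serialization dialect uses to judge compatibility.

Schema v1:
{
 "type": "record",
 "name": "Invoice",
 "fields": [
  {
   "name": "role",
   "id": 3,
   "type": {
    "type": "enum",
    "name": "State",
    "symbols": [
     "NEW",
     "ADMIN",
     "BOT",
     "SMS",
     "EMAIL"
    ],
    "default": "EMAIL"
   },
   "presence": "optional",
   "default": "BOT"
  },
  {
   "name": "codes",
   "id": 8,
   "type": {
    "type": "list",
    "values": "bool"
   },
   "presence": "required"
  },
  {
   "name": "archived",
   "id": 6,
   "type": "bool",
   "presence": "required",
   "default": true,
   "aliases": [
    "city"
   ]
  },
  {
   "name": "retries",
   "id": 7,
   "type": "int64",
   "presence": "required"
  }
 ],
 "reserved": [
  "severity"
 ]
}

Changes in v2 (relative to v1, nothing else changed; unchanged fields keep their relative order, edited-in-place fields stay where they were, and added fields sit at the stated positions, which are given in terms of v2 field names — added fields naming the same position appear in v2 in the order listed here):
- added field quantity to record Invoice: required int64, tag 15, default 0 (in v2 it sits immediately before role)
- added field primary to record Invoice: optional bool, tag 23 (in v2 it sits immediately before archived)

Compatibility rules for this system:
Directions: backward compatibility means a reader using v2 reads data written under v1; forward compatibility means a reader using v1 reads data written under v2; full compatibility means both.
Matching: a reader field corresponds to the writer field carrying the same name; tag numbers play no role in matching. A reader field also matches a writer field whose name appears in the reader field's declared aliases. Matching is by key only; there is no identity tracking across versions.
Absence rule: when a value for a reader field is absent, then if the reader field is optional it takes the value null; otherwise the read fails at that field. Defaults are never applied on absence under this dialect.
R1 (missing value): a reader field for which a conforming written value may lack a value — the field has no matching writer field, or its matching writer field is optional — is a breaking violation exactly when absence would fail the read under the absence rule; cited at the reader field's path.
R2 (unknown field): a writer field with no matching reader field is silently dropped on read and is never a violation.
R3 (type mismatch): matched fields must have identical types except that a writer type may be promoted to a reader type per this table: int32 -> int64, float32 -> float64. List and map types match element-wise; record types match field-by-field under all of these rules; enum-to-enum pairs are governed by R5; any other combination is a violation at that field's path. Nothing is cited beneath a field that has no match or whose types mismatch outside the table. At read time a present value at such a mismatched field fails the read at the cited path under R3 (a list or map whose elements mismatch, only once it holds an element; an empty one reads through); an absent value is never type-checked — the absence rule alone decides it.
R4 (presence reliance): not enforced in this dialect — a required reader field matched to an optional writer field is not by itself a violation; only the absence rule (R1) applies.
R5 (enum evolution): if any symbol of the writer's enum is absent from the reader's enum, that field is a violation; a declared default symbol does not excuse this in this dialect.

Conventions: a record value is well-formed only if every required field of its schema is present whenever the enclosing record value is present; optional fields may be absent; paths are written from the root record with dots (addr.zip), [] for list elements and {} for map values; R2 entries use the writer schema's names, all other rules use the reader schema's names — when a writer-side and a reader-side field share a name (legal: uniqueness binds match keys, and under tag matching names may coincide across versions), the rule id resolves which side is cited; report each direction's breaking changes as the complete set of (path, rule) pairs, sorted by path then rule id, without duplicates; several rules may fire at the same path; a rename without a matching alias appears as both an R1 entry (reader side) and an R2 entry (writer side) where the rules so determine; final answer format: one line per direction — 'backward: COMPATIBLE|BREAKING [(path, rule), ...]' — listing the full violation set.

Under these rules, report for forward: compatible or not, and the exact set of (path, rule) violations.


forward: COMPATIBLE []

in Invoice below, arrows point writer -> reader
checking forward for Invoice: reader v1 against writer v2:
  role <- role (State -> State, writer optional)
  codes <- codes (list<bool> -> list<bool>, writer required)
  archived <- archived (bool -> bool, writer required)
  retries <- retries (int64 -> int64, writer required)
  quantity (writer side), unknown to reader
  primary (writer side), unknown to reader
  => no violations; forward on Invoice: COMPATIBLE
ruling out the remaining Invoice differences:
  added field quantity to record Invoice: required int64, tag 15, default 0 (in v2 it sits immediately before role) -> matters only for Invoice's backward compatibility — outside the asked direction
  added field primary to record Invoice: optional bool, tag 23 (in v2 it sits immediately before archived) -> inert for the asked Invoice verdict: nothing fires


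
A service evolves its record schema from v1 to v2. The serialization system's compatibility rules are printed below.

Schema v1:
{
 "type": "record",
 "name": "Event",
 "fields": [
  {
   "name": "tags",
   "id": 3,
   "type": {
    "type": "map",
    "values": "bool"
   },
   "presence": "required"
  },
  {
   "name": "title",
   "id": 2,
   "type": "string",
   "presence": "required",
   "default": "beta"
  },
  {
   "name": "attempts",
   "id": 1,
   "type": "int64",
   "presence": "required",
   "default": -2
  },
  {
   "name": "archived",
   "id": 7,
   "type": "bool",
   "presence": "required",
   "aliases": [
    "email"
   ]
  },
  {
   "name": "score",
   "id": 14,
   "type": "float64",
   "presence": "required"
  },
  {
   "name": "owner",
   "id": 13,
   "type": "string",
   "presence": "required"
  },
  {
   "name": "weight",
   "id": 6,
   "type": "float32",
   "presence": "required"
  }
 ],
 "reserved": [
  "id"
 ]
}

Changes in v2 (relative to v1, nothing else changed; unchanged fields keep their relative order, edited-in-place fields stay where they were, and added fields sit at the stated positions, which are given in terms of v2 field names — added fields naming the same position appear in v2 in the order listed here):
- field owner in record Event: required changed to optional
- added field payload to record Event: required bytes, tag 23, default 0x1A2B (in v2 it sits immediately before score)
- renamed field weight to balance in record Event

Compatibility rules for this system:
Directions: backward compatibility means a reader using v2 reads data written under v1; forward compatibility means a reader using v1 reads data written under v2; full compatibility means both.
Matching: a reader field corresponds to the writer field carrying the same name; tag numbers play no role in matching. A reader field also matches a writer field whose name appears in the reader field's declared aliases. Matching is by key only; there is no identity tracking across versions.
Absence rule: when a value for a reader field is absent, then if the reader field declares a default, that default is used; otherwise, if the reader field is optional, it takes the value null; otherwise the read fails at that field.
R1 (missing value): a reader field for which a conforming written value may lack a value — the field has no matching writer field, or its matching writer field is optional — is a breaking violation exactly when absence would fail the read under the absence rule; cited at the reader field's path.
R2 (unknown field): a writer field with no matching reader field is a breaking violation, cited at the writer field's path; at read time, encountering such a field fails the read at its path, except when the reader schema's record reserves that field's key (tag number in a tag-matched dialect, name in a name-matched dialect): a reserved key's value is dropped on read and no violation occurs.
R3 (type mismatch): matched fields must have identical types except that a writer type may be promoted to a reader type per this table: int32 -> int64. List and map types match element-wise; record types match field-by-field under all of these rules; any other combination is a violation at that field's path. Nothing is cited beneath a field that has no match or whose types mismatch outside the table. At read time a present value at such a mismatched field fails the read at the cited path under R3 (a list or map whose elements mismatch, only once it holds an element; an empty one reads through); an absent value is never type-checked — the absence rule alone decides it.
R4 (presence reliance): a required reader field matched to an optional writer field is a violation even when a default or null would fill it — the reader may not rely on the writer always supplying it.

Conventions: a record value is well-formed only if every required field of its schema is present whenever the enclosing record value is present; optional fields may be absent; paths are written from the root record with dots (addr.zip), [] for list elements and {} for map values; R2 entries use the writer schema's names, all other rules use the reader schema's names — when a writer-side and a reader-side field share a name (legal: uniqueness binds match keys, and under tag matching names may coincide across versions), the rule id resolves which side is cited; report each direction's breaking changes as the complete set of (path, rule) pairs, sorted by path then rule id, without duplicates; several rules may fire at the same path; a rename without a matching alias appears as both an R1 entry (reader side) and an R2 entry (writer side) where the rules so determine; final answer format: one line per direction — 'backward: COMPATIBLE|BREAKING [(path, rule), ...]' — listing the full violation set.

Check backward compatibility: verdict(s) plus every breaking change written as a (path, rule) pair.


in Event below, arrows point writer -> reader
backward for Event (reader v2, writer v1):
  writer required, map<string, bool> -> map<string, bool>: reader tags maps from writer tags
  writer required, string -> string: reader title maps from writer title
  writer required, int64 -> int64: reader attempts maps from writer attempts
  writer required, bool -> bool: reader archived maps from writer archived
  payload has no writer counterpart
  writer required, float64 -> float64: reader score maps from writer score
  writer required, string -> string: reader owner maps from writer owner
  balance has no writer counterpart
  weight (writer side), unknown to reader
  rule R1 violated at balance
  rule R2 violated at weight
  backward on Event therefore BREAKING (2)
the rest of the Event diff is inert for this question:
  field owner in record Event: required changed to optional -> fires only in the forward direction of Event, which is not asked here
  added field payload to record Event: required bytes, tag 23, default 0x1A2B (in v2 it sits immediately before score) -> fires only in the forward direction of Event, which is not asked here

backward: BREAKING [(balance, R1), (weight, R2)]


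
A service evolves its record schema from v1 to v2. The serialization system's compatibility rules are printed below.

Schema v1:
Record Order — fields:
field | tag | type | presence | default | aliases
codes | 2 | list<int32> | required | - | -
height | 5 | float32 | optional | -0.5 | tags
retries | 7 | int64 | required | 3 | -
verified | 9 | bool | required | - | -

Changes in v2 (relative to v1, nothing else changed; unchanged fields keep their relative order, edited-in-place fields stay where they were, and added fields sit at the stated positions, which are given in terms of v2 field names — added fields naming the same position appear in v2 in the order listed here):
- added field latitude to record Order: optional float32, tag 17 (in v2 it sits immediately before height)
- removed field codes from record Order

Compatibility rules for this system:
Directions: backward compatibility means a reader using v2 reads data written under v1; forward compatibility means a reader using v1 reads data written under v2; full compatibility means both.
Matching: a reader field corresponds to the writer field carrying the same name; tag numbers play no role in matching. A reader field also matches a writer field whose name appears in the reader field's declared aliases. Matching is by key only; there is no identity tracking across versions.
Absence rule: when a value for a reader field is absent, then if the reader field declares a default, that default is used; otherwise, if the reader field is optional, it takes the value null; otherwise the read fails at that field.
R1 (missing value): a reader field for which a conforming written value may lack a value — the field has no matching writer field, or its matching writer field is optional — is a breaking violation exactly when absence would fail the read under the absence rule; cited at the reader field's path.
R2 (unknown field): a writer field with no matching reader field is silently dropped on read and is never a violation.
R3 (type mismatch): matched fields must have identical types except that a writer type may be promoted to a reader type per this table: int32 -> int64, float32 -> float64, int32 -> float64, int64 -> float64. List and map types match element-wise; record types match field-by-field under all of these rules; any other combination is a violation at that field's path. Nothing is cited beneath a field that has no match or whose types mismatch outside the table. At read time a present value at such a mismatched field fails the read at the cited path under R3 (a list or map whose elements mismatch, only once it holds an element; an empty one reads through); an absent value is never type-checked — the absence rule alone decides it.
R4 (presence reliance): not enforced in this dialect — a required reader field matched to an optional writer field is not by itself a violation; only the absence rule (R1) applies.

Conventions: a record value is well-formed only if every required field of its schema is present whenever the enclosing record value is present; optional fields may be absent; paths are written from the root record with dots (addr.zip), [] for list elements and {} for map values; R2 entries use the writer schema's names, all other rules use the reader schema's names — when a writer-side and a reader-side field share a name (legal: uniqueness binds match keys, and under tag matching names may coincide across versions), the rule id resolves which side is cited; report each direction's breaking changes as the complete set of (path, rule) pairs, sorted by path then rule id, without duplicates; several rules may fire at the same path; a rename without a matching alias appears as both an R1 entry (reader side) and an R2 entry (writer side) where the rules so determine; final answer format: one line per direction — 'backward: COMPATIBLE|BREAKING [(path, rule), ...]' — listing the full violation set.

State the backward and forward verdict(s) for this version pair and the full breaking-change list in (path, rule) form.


backward: COMPATIBLE []; forward: BREAKING [(codes, R1)]

in Order below, arrows point writer -> reader
backward for Order (reader v2, writer v1):
  latitude has no writer counterpart
  writer optional, float32 -> float32: reader height maps from writer height
  writer required, int64 -> int64: reader retries maps from writer retries
  writer required, bool -> bool: reader verified maps from writer verified
  writer codes: unknown to reader
  => backward: COMPATIBLE
forward for Order (reader v1, writer v2):
  codes has no writer counterpart
  writer optional, float32 -> float32: reader height maps from writer height
  writer required, int64 -> int64: reader retries maps from writer retries
  writer required, bool -> bool: reader verified maps from writer verified
  writer latitude: unknown to reader
  breaking: (codes, R1)
  forward on Order therefore BREAKING (1)


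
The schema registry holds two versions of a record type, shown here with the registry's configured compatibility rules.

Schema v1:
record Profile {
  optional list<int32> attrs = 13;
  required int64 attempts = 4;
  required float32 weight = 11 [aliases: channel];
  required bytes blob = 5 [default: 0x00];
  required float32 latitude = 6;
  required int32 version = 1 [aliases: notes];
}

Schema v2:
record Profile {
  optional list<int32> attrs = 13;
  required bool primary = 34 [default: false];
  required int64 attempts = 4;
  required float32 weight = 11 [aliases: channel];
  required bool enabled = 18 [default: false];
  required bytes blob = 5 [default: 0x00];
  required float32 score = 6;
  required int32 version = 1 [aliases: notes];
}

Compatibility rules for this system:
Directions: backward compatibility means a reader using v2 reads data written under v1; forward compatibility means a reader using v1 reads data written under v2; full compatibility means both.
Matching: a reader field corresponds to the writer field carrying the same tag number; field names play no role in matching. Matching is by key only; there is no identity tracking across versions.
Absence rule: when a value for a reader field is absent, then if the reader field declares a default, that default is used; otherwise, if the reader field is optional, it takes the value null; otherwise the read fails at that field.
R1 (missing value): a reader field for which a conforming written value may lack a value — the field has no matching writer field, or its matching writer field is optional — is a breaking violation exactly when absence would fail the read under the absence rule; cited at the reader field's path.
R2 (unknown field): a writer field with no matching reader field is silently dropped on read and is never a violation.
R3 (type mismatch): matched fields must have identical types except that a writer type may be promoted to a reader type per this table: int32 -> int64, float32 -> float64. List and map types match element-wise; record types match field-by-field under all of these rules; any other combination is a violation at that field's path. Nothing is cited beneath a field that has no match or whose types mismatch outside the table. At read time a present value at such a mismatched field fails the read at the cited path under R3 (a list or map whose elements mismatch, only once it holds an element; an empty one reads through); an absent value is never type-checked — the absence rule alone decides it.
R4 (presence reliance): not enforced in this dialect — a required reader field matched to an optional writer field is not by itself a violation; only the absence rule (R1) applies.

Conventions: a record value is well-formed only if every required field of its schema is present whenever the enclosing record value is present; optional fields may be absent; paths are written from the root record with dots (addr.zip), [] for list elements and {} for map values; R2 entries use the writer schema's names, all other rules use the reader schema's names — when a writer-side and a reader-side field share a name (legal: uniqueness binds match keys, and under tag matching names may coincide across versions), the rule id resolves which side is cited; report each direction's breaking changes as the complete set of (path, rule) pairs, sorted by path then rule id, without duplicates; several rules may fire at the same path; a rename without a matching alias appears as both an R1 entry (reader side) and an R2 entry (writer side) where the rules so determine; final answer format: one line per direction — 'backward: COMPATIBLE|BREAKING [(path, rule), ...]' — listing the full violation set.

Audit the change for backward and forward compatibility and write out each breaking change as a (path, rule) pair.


backward: COMPATIBLE []; forward: COMPATIBLE []

in Profile below, arrows point writer -> reader
backward pass over Profile, reader schema v2, writer schema v1:
  attrs: paired with writer attrs (list<int32> -> list<int32>; writer optional)
  no writer field matches reader primary
  attempts: paired with writer attempts (int64 -> int64; writer required)
  weight: paired with writer weight (float32 -> float32; writer required)
  no writer field matches reader enabled
  blob: paired with writer blob (bytes -> bytes; writer required)
  score: paired with writer latitude (float32 -> float32; writer required)
  version: paired with writer version (int32 -> int32; writer required)
  => no violations; backward on Profile: COMPATIBLE
forward pass over Profile, reader schema v1, writer schema v2:
  attrs: paired with writer attrs (list<int32> -> list<int32>; writer optional)
  attempts: paired with writer attempts (int64 -> int64; writer required)
  weight: paired with writer weight (float32 -> float32; writer required)
  blob: paired with writer blob (bytes -> bytes; writer required)
  latitude: paired with writer score (float32 -> float32; writer required)
  version: paired with writer version (int32 -> int32; writer required)
  writer field primary has no reader counterpart
  writer field enabled has no reader counterpart
  => no violations; forward on Profile: COMPATIBLE


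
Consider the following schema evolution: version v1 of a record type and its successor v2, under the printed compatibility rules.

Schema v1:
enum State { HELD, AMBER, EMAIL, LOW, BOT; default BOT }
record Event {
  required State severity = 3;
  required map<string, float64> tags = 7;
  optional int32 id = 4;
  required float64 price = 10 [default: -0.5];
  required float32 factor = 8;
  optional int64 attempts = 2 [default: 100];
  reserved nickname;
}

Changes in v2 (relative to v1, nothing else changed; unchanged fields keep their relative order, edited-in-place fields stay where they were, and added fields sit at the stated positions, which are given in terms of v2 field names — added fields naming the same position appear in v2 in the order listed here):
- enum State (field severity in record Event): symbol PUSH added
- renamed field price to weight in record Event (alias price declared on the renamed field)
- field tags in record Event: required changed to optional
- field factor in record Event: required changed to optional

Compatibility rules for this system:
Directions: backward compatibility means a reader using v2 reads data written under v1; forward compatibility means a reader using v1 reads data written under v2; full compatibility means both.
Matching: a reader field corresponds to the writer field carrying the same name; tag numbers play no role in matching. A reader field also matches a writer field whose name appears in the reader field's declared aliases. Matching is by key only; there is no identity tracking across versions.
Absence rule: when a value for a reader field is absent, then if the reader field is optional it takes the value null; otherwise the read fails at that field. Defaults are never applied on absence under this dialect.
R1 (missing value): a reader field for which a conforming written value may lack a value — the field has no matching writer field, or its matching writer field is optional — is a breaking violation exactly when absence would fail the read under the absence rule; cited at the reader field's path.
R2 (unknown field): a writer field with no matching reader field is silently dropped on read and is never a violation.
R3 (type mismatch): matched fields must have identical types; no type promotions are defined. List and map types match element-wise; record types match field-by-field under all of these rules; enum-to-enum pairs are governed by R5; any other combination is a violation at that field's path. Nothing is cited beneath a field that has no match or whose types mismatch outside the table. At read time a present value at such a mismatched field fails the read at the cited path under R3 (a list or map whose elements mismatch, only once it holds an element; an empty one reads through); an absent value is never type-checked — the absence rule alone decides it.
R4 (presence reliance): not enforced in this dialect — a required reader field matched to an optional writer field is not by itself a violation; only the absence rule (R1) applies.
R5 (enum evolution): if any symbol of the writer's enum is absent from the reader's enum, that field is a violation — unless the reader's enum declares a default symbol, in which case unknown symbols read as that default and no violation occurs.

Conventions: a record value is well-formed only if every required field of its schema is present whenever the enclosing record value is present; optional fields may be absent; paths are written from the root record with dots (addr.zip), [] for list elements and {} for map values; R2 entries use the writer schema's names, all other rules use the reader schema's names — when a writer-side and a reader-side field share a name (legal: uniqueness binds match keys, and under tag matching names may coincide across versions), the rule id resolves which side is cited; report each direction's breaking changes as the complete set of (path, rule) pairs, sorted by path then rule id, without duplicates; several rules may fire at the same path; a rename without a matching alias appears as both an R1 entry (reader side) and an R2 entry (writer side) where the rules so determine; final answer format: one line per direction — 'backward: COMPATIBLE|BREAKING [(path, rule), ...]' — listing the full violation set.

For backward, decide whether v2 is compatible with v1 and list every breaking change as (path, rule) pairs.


each type pair in Event: writer, then reader
backward analysis of Event with v2 as reader and v1 as writer:
  writer required, State -> State: reader severity maps from writer severity
  writer required, map<string, float64> -> map<string, float64>: reader tags maps from writer tags
  writer optional, int32 -> int32: reader id maps from writer id
  writer required, float64 -> float64: reader weight maps from writer price
  writer required, float32 -> float32: reader factor maps from writer factor
  writer optional, int64 -> int64: reader attempts maps from writer attempts
  => no violations; backward on Event: COMPATIBLE
checking off the Event differences that do not matter here:
  enum State (field severity in record Event): symbol PUSH added -> triggers nothing under Event's printed rules — same verdict
  renamed field price to weight in record Event (alias price declared on the renamed field) -> its effect on Event is confined to the forward direction, not asked
  field tags in record Event: required changed to optional -> its effect on Event is confined to the forward direction, not asked
  field factor in record Event: required changed to optional -> its effect on Event is confined to the forward direction, not asked

backward: COMPATIBLE []
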